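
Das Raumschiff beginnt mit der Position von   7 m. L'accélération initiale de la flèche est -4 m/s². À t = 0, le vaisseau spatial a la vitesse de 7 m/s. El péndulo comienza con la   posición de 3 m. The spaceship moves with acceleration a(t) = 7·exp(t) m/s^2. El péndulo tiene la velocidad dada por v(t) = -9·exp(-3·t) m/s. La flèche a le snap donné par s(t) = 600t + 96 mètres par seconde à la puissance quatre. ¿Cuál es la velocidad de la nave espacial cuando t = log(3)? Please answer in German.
Um dies zu lösen, müssen wir 1 Integral unserer Gleichung für die Beschleunigung a(t) = 7·exp(t) finden. Mit ∫a(t)dt und Anwendung von v(0) = 7, finden wir v(t) = 7·exp(t). Wir haben die Geschwindigkeit v(t) = 7·exp(t). Durch Einsetzen von t = log(3): v(log(3)) = 21.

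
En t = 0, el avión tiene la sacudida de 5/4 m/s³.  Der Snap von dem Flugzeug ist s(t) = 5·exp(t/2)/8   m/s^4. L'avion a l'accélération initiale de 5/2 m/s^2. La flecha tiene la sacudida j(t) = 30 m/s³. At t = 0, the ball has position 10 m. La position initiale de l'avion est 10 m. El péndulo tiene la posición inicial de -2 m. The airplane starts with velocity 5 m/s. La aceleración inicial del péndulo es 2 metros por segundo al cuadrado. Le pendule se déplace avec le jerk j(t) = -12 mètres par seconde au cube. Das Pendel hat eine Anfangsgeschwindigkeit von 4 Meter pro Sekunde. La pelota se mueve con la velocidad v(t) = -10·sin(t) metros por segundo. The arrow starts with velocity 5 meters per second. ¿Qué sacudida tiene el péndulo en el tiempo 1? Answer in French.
De l'équation du jerk j(t) = -12, nous substituons t = 1 pour obtenir j = -12.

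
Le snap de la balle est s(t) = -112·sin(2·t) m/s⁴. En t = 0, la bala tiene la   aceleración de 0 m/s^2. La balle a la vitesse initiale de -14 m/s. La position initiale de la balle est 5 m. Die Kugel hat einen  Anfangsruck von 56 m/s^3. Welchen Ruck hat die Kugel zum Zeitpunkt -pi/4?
Um dies zu lösen, müssen wir 1 Integral unserer Gleichung für den Snap s(t) = -112·sin(2·t) finden. Durch Integration von dem Snap und Verwendung der Anfangsbedingung j(0) = 56, erhalten wir j(t) = 56·cos(2·t). Aus der Gleichung für den Ruck j(t) = 56·cos(2·t), setzen wir t = -pi/4 ein und erhalten j = 0.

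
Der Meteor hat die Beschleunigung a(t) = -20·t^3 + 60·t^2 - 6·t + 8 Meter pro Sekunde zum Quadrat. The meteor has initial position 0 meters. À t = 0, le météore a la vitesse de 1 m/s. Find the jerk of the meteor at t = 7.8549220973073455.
Starting from acceleration a(t) = -20·t^3 + 60·t^2 - 6·t + 8, we take 1 derivative. Taking d/dt of a(t), we find j(t) = -60·t^2 + 120·t - 6. From the given jerk equation j(t) = -60·t^2 + 120·t - 6, we substitute t = 7.8549220973073455 to get j = -2765.39741760915.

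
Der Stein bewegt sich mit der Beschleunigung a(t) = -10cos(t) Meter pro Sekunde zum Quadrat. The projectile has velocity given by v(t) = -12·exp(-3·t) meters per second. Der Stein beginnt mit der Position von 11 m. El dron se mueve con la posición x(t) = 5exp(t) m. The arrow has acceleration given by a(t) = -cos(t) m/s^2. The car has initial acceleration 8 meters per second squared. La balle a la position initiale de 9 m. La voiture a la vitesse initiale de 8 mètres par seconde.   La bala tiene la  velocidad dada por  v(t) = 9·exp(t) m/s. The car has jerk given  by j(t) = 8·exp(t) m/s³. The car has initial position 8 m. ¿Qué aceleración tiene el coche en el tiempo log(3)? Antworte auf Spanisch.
Necesitamos integrar nuestra ecuación de la sacudida j(t) = 8·exp(t) 1 vez. La integral de la sacudida es la aceleración. Usando a(0) = 8, obtenemos a(t) = 8·exp(t). De la ecuación de la aceleración a(t) = 8·exp(t), sustituimos t = log(3) para obtener a = 24.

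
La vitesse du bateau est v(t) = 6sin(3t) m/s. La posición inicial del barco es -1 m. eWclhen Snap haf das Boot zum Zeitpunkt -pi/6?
Ausgehend von der Geschwindigkeit v(t) = 6·sin(3·t), nehmen wir 3 Ableitungen. Durch Ableiten von der Geschwindigkeit erhalten wir die Beschleunigung: a(t) = 18·cos(3·t). Durch Ableiten von der Beschleunigung erhalten wir den Ruck: j(t) = -54·sin(3·t). Mit d/dt von j(t) finden wir s(t) = -162·cos(3·t). Wir haben den Snap s(t) = -162·cos(3·t). Durch Einsetzen von t = -pi/6: s(-pi/6) = 0.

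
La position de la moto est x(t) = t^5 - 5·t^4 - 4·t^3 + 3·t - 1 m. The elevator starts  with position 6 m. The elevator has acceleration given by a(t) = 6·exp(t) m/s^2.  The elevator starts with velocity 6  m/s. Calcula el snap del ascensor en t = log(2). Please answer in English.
Starting from acceleration a(t) = 6·exp(t), we take 2 derivatives. Differentiating acceleration, we get jerk: j(t) = 6·exp(t). Differentiating jerk, we get snap: s(t) = 6·exp(t). Using s(t) = 6·exp(t) and substituting t = log(2), we find s = 12.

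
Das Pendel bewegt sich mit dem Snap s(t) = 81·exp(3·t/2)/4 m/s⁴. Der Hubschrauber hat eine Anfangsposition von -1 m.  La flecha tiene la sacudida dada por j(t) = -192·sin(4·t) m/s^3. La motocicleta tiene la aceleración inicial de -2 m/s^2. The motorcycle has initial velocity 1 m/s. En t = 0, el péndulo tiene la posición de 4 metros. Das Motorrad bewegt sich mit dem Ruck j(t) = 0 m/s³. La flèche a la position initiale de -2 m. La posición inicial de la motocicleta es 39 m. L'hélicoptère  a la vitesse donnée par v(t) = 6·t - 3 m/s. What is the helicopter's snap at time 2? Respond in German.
Um dies zu lösen, müssen wir 3 Ableitungen unserer Gleichung für die Geschwindigkeit v(t) = 6·t - 3 nehmen. Durch Ableiten von der Geschwindigkeit erhalten wir die Beschleunigung: a(t) = 6. Die Ableitung von der Beschleunigung ergibt den Ruck: j(t) = 0. Die Ableitung von dem Ruck ergibt den Snap: s(t) = 0. Mit s(t) = 0 und Einsetzen von t = 2, finden wir s = 0.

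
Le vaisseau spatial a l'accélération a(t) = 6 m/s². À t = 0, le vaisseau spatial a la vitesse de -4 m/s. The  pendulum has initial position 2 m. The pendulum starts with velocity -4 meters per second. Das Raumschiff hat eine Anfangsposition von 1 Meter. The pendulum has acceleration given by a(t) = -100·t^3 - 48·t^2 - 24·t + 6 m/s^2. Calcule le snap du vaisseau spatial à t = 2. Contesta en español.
Debemos derivar nuestra ecuación de la aceleración a(t) = 6 2 veces. Tomando d/dt de a(t), encontramos j(t) = 0. La derivada de la sacudida da el snap: s(t) = 0. De la ecuación del snap s(t) = 0, sustituimos t = 2 para obtener s = 0.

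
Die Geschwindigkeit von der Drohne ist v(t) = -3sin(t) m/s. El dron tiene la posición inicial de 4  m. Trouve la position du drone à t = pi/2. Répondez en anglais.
Starting from velocity v(t) = -3·sin(t), we take 1 antiderivative. Taking ∫v(t)dt and applying x(0) = 4, we find x(t) = 3·cos(t) + 1. Using x(t) = 3·cos(t) + 1 and substituting t = pi/2, we find x = 1.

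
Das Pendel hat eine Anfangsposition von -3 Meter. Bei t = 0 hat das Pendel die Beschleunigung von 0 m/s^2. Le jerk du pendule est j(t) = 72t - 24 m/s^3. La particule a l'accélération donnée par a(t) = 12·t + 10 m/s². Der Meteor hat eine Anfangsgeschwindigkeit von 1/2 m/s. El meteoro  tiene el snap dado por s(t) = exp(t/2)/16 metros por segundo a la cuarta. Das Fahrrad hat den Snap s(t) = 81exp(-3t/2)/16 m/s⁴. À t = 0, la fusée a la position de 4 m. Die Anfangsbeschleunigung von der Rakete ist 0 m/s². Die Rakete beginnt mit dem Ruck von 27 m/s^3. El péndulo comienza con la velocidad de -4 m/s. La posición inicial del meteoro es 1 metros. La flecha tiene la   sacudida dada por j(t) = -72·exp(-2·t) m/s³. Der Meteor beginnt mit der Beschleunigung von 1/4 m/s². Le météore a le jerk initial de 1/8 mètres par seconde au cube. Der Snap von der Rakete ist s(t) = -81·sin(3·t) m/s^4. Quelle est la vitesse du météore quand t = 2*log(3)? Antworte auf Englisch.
To solve this, we need to take 3 antiderivatives of our snap equation s(t) = exp(t/2)/16. The antiderivative of snap, with j(0) = 1/8, gives jerk: j(t) = exp(t/2)/8. Integrating jerk and using the initial condition a(0) = 1/4, we get a(t) = exp(t/2)/4. The integral of acceleration, with v(0) = 1/2, gives velocity: v(t) = exp(t/2)/2. We have velocity v(t) = exp(t/2)/2. Substituting t = 2*log(3): v(2*log(3)) = 3/2.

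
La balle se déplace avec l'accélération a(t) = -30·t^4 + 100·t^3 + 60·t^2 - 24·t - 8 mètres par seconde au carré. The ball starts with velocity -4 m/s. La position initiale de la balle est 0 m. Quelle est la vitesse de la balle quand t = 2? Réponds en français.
Pour résoudre ceci, nous devons prendre 1 intégrale de notre équation de l'accélération a(t) = -30·t^4 + 100·t^3 + 60·t^2 - 24·t - 8. La primitive de l'accélération est la vitesse. En utilisant v(0) = -4, nous obtenons v(t) = -6·t^5 + 25·t^4 + 20·t^3 - 12·t^2 - 8·t - 4. De l'équation de la vitesse v(t) = -6·t^5 + 25·t^4 + 20·t^3 - 12·t^2 - 8·t - 4, nous substituons t = 2 pour obtenir v = 300.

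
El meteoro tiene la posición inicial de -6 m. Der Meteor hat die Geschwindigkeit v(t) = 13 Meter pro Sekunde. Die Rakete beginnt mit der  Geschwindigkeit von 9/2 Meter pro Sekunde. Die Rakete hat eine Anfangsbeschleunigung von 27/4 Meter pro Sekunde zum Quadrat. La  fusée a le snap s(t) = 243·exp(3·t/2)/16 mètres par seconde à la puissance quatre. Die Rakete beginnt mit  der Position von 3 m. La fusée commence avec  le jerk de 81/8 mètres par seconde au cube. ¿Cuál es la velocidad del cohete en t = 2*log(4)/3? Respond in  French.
Nous devons intégrer notre équation du snap s(t) = 243·exp(3·t/2)/16 3 fois. En intégrant le snap et en utilisant la condition initiale j(0) = 81/8, nous obtenons j(t) = 81·exp(3·t/2)/8. En prenant ∫j(t)dt et en appliquant a(0) = 27/4, nous trouvons a(t) = 27·exp(3·t/2)/4. En intégrant l'accélération et en utilisant la condition initiale v(0) = 9/2, nous obtenons v(t) = 9·exp(3·t/2)/2. En utilisant v(t) = 9·exp(3·t/2)/2 et en substituant t = 2*log(4)/3, nous trouvons v = 18.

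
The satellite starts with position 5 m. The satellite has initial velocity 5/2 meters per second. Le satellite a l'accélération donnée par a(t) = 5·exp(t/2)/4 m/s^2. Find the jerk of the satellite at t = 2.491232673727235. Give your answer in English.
To solve this, we need to take 1 derivative of our acceleration equation a(t) = 5·exp(t/2)/4. The derivative of acceleration gives jerk: j(t) = 5·exp(t/2)/8. From the given jerk equation j(t) = 5·exp(t/2)/8, we substitute t = 2.491232673727235 to get j = 2.17192247302998.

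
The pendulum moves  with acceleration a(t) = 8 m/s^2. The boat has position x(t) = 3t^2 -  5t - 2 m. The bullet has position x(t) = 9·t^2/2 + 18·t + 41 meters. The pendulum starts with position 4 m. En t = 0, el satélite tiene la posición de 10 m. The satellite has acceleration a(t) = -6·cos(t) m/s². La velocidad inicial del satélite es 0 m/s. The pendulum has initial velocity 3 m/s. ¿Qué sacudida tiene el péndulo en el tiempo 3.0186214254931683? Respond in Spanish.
Debemos derivar nuestra ecuación de la aceleración a(t) = 8 1 vez. Derivando la aceleración, obtenemos la sacudida: j(t) = 0. De la ecuación de la sacudida j(t) = 0, sustituimos t = 3.0186214254931683 para obtener j = 0.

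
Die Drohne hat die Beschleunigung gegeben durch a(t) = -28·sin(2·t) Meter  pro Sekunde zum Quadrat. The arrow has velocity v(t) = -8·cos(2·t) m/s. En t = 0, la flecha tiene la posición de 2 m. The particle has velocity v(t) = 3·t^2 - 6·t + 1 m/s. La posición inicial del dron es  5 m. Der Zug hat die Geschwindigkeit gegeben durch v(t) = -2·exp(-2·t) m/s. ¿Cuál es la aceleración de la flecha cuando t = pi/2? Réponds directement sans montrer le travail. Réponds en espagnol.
En t = pi/2, a = 0.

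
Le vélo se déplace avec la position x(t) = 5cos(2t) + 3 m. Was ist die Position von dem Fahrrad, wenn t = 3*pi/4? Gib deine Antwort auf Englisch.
Using x(t) = 5·cos(2·t) + 3 and substituting t = 3*pi/4, we find x = 3.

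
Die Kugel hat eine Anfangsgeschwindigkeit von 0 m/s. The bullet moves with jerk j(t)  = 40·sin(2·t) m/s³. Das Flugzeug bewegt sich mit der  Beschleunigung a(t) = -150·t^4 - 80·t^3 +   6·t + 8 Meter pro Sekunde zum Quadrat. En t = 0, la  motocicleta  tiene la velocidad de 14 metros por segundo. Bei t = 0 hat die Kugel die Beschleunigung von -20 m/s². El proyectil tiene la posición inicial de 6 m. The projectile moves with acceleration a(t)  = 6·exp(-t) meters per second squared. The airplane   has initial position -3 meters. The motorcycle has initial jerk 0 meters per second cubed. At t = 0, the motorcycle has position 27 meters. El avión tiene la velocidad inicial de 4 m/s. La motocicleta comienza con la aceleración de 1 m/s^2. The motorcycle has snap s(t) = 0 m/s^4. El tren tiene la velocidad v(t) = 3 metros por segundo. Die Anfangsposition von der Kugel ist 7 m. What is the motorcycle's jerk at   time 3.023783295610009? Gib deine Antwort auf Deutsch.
Um dies zu lösen, müssen wir 1 Stammfunktion unserer Gleichung für den Snap s(t) = 0 finden. Durch Integration von dem Snap und Verwendung der Anfangsbedingung j(0) = 0, erhalten wir j(t) = 0. Mit j(t) = 0 und Einsetzen von t = 3.023783295610009, finden wir j = 0.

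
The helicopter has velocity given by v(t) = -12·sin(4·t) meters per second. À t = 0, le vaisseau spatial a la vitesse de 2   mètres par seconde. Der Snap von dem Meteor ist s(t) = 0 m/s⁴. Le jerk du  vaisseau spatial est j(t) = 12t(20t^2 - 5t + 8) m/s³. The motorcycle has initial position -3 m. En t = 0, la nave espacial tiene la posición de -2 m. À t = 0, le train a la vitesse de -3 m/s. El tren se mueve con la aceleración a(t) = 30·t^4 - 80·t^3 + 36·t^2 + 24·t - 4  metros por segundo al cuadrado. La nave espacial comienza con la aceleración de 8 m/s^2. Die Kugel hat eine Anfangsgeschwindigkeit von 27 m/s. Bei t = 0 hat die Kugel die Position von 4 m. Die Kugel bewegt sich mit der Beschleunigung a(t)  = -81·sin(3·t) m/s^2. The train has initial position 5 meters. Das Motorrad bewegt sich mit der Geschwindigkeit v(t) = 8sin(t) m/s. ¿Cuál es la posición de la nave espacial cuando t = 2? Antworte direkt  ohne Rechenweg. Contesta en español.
La respuesta es 178.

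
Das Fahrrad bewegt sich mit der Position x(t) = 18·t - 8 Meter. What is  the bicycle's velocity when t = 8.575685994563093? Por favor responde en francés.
Nous devons dériver notre équation de la position x(t) = 18·t - 8 1 fois. En dérivant la position, nous obtenons la vitesse: v(t) = 18. De l'équation de la vitesse v(t) = 18, nous substituons t = 8.575685994563093 pour obtenir v = 18.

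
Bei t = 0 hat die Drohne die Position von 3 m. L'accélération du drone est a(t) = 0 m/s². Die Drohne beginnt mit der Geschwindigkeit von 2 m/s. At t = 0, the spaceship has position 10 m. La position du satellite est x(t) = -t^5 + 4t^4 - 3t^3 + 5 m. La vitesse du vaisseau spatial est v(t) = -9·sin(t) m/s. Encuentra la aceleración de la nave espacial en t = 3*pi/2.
Partiendo de la velocidad v(t) = -9·sin(t), tomamos 1 derivada. Derivando la velocidad, obtenemos la aceleración: a(t) = -9·cos(t). De la ecuación de la aceleración a(t) = -9·cos(t), sustituimos t = 3*pi/2 para obtener a = 0.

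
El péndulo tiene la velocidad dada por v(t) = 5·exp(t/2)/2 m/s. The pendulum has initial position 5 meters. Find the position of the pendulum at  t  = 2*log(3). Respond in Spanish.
Debemos encontrar la antiderivada de nuestra ecuación de la velocidad v(t) = 5·exp(t/2)/2 1 vez. Tomando ∫v(t)dt y aplicando x(0) = 5, encontramos x(t) = 5·exp(t/2). Usando x(t) = 5·exp(t/2) y sustituyendo t = 2*log(3), encontramos x = 15.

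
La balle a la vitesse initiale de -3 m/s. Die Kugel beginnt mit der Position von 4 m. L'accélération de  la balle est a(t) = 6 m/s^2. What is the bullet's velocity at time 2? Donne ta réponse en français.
Nous devons intégrer notre équation de l'accélération a(t) = 6 1 fois. En prenant ∫a(t)dt et en appliquant v(0) = -3, nous trouvons v(t) = 6·t - 3. Nous avons la vitesse v(t) = 6·t - 3. En substituant t = 2: v(2) = 9.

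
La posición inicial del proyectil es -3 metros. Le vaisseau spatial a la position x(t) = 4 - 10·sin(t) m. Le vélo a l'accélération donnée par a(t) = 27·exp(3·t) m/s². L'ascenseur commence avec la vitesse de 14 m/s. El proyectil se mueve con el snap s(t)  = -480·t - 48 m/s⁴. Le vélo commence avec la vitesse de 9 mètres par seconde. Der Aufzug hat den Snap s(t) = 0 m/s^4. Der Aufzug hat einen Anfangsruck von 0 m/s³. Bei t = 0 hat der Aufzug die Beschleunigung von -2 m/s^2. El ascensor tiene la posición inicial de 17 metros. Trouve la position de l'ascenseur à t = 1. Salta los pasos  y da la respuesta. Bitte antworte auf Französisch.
x(1) = 30.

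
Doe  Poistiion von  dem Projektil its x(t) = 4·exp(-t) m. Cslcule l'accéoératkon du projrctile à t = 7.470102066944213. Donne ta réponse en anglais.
Starting from position x(t) = 4·exp(-t), we take 2 derivatives. Differentiating position, we get velocity: v(t) = -4·exp(-t). The derivative of velocity gives acceleration: a(t) = 4·exp(-t). We have acceleration a(t) = 4·exp(-t). Substituting t = 7.470102066944213: a(7.470102066944213) = 0.00227948051602615.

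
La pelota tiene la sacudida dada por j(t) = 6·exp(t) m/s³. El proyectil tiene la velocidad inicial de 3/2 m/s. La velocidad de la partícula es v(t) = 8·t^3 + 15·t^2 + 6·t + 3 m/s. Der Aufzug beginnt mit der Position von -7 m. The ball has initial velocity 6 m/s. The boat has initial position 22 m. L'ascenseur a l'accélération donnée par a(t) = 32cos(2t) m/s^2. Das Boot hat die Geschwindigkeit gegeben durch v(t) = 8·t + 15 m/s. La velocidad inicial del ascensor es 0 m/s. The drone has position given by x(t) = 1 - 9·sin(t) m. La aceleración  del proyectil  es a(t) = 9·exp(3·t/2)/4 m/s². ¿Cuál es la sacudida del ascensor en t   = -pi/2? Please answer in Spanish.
Para resolver esto, necesitamos tomar 1 derivada de nuestra ecuación de la aceleración a(t) = 32·cos(2·t). La derivada de la aceleración da la sacudida: j(t) = -64·sin(2·t). Tenemos la sacudida j(t) = -64·sin(2·t). Sustituyendo t = -pi/2: j(-pi/2) = 0.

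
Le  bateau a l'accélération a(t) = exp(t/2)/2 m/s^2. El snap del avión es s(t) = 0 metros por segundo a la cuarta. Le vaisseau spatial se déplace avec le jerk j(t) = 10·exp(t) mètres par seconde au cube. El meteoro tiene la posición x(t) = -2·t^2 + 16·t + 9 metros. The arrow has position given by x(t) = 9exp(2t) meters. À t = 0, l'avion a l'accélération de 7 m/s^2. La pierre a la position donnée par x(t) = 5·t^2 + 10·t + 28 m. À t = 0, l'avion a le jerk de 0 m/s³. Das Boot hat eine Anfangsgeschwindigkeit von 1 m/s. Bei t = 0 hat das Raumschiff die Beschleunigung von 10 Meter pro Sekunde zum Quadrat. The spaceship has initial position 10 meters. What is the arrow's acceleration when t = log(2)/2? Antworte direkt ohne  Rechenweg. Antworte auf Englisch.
At t = log(2)/2, a = 72.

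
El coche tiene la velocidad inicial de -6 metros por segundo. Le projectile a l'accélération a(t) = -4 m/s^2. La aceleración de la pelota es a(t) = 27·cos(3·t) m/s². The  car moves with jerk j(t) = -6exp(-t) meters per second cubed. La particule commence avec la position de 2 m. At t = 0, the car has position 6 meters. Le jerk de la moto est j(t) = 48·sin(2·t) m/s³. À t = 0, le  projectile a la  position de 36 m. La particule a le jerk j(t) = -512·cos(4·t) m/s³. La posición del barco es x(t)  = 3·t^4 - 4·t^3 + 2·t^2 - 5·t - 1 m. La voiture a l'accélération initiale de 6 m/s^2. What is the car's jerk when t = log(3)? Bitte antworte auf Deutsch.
Mit j(t) = -6·exp(-t) und Einsetzen von t = log(3), finden wir j = -2.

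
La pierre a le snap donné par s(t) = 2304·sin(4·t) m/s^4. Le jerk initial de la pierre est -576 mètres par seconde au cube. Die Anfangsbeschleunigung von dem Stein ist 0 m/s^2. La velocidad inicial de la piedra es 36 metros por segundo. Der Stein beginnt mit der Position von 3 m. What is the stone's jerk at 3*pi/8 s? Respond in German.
Wir müssen das Integral unserer Gleichung für den Snap s(t) = 2304·sin(4·t) 1-mal finden. Das Integral von dem Snap, mit j(0) = -576, ergibt den Ruck: j(t) = -576·cos(4·t). Aus der Gleichung für den Ruck j(t) = -576·cos(4·t), setzen wir t = 3*pi/8 ein und erhalten j = 0.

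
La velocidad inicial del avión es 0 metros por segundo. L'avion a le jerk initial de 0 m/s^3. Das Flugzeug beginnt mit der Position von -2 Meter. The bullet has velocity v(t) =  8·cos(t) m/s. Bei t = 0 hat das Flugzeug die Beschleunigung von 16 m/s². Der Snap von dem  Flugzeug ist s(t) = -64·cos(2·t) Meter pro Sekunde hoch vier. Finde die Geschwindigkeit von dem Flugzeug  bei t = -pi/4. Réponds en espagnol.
Partiendo del snap s(t) = -64·cos(2·t), tomamos 3 antiderivadas. Integrando el snap y usando la condición inicial j(0) = 0, obtenemos j(t) = -32·sin(2·t). La antiderivada de la sacudida es la aceleración. Usando a(0) = 16, obtenemos a(t) = 16·cos(2·t). La integral de la aceleración es la velocidad. Usando v(0) = 0, obtenemos v(t) = 8·sin(2·t). Usando v(t) = 8·sin(2·t) y sustituyendo t = -pi/4, encontramos v = -8.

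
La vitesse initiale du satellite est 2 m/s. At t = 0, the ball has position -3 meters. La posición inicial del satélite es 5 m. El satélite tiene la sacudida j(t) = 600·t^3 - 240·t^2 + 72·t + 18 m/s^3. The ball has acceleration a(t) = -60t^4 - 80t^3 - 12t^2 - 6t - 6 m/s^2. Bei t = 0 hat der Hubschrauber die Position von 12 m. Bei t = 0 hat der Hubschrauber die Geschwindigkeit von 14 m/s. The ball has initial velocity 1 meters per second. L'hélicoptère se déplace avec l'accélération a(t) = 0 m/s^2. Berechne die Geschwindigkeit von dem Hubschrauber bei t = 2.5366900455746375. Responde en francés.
Pour résoudre ceci, nous devons prendre 1 primitive de notre équation de l'accélération a(t) = 0. En prenant ∫a(t)dt et en appliquant v(0) = 14, nous trouvons v(t) = 14. Nous avons la vitesse v(t) = 14. En substituant t = 2.5366900455746375: v(2.5366900455746375) = 14.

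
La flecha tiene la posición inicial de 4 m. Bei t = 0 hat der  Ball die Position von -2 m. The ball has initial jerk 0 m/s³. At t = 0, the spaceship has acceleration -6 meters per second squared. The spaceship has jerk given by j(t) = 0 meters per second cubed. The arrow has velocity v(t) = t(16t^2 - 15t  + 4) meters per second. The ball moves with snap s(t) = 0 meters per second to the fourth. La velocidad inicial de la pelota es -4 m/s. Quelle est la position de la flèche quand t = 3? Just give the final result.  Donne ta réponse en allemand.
Bei t = 3, x = 211.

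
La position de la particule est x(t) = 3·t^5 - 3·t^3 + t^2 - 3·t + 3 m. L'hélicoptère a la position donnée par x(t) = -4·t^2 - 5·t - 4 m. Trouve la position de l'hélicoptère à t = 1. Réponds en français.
En utilisant x(t) = -4·t^2 - 5·t - 4 et en substituant t = 1, nous trouvons x = -13.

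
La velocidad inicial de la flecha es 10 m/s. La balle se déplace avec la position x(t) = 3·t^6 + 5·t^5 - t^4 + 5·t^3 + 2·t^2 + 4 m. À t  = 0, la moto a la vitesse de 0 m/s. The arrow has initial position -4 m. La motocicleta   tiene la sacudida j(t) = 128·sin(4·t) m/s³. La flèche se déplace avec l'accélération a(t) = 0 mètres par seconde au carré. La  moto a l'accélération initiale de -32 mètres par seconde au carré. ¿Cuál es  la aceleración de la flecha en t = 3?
De la ecuación de la aceleración a(t) = 0, sustituimos t = 3 para obtener a = 0.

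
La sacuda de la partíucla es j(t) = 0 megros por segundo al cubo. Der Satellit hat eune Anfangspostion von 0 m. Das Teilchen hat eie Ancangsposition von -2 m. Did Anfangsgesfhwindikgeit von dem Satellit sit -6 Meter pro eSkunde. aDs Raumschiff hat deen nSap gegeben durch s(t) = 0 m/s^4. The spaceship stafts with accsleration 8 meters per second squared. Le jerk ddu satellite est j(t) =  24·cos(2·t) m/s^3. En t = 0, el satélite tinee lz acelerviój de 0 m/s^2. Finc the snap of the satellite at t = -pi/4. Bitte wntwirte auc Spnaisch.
Para resolver esto, necesitamos tomar 1 derivada de nuestra ecuación de la sacudida j(t) = 24·cos(2·t). Derivando la sacudida, obtenemos el snap: s(t) = -48·sin(2·t). Tenemos el snap s(t) = -48·sin(2·t). Sustituyendo t = -pi/4: s(-pi/4) = 48.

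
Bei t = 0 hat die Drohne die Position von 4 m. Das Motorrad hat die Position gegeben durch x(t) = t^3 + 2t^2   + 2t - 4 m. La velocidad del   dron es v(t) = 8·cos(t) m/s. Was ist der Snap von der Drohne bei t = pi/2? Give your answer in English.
We must differentiate our velocity equation v(t) = 8·cos(t) 3 times. Taking d/dt of v(t), we find a(t) = -8·sin(t). Taking d/dt of a(t), we find j(t) = -8·cos(t). The derivative of jerk gives snap: s(t) = 8·sin(t). From the given snap equation s(t) = 8·sin(t), we substitute t = pi/2 to get s = 8.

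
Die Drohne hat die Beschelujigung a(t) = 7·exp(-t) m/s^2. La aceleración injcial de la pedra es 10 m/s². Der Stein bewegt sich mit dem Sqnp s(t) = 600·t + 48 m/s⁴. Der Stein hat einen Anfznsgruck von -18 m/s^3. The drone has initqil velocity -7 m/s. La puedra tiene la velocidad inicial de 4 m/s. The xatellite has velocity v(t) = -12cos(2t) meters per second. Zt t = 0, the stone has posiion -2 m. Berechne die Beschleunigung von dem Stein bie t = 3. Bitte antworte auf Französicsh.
Nous devons intégrer notre équation du snap s(t) = 600·t + 48 2 fois. En prenant ∫s(t)dt et en appliquant j(0) = -18, nous trouvons j(t) = 300·t^2 + 48·t - 18. En intégrant le jerk et en utilisant la condition initiale a(0) = 10, nous obtenons a(t) = 100·t^3 + 24·t^2 - 18·t + 10. De l'équation de l'accélération a(t) = 100·t^3 + 24·t^2 - 18·t + 10, nous substituons t = 3 pour obtenir a = 2872.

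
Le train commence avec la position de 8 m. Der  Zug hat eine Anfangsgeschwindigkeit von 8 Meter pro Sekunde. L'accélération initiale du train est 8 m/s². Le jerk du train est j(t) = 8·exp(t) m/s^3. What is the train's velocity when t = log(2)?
To solve this, we need to take 2 integrals of our jerk equation j(t) = 8·exp(t). Finding the integral of j(t) and using a(0) = 8: a(t) = 8·exp(t). The integral of acceleration, with v(0) = 8, gives velocity: v(t) = 8·exp(t). From the given velocity equation v(t) = 8·exp(t), we substitute t = log(2) to get v = 16.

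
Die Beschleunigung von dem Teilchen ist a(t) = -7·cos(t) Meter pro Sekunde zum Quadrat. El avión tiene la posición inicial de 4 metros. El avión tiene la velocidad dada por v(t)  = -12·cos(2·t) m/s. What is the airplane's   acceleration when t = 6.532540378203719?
To solve this, we need to take 1 derivative of our velocity equation v(t) = -12·cos(2·t). Differentiating velocity, we get acceleration: a(t) = 24·sin(2·t). Using a(t) = 24·sin(2·t) and substituting t = 6.532540378203719, we find a = 11.4790363981009.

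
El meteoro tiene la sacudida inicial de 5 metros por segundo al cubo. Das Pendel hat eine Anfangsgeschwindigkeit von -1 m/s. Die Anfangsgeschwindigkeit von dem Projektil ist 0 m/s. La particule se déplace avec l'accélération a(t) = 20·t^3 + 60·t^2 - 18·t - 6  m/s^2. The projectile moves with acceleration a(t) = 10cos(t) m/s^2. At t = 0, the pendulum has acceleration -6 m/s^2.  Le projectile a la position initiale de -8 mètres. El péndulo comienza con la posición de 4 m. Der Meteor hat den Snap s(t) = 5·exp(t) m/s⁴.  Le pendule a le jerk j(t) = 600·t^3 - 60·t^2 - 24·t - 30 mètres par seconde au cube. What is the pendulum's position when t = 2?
Starting from jerk j(t) = 600·t^3 - 60·t^2 - 24·t - 30, we take 3 integrals. The integral of jerk, with a(0) = -6, gives acceleration: a(t) = 150·t^4 - 20·t^3 - 12·t^2 - 30·t - 6. Finding the antiderivative of a(t) and using v(0) = -1: v(t) = 30·t^5 - 5·t^4 - 4·t^3 - 15·t^2 - 6·t - 1. Integrating velocity and using the initial condition x(0) = 4, we get x(t) = 5·t^6 - t^5 - t^4 - 5·t^3 - 3·t^2 - t + 4. We have position x(t) = 5·t^6 - t^5 - t^4 - 5·t^3 - 3·t^2 - t + 4. Substituting t = 2: x(2) = 222.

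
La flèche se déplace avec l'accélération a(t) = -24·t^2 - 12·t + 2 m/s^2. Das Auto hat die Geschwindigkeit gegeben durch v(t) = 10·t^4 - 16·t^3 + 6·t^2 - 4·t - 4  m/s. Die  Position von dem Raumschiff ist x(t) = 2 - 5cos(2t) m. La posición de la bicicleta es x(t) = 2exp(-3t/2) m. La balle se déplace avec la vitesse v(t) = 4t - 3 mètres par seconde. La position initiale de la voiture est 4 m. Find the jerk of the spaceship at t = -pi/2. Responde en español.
Debemos derivar nuestra ecuación de la posición x(t) = 2 - 5·cos(2·t) 3 veces. La derivada de la posición da la velocidad: v(t) = 10·sin(2·t). Tomando d/dt de v(t), encontramos a(t) = 20·cos(2·t). Tomando d/dt de a(t), encontramos j(t) = -40·sin(2·t). Usando j(t) = -40·sin(2·t) y sustituyendo t = -pi/2, encontramos j = 0.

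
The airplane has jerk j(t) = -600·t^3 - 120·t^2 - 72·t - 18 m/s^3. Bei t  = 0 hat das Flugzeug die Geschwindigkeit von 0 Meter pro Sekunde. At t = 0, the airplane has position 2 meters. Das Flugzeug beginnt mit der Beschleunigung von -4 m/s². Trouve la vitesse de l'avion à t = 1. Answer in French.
Pour résoudre ceci, nous devons prendre 2 primitives de notre équation du jerk j(t) = -600·t^3 - 120·t^2 - 72·t - 18. L'intégrale du jerk est l'accélération. En utilisant a(0) = -4, nous obtenons a(t) = -150·t^4 - 40·t^3 - 36·t^2 - 18·t - 4. En intégrant l'accélération et en utilisant la condition initiale v(0) = 0, nous obtenons v(t) = t·(-30·t^4 - 10·t^3 - 12·t^2 - 9·t - 4). De l'équation de la vitesse v(t) = t·(-30·t^4 - 10·t^3 - 12·t^2 - 9·t - 4), nous substituons t = 1 pour obtenir v = -65.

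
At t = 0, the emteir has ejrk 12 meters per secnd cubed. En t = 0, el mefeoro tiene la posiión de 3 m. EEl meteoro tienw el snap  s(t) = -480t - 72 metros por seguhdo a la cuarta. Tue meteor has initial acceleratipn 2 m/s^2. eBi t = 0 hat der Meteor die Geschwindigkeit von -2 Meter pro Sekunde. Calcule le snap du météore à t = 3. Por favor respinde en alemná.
Wir haben den Snap s(t) = -480·t - 72. Durch Einsetzen von t = 3: s(3) = -1512.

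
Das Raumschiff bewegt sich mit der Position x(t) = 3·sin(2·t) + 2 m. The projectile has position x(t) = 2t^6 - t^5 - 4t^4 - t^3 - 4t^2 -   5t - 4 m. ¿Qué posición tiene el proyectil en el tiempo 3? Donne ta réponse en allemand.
Wir haben die Position x(t) = 2·t^6 - t^5 - 4·t^4 - t^3 - 4·t^2 - 5·t - 4. Durch Einsetzen von t = 3: x(3) = 809.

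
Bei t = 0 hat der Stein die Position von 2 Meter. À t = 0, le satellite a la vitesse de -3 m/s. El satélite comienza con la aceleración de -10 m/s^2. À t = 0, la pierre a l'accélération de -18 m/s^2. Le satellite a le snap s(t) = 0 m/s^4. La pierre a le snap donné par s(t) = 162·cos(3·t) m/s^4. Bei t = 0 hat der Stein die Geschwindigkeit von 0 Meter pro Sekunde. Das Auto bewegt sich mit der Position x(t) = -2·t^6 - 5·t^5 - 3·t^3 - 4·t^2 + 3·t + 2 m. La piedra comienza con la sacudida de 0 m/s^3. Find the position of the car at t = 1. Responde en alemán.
Wir haben die Position x(t) = -2·t^6 - 5·t^5 - 3·t^3 - 4·t^2 + 3·t + 2. Durch Einsetzen von t = 1: x(1) = -9.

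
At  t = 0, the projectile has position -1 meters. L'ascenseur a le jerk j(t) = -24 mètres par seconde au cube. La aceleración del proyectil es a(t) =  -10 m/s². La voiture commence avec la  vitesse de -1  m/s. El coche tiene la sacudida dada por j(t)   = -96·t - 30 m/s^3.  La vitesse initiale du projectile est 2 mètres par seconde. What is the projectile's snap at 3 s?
Starting from acceleration a(t) = -10, we take 2 derivatives. Taking d/dt of a(t), we find j(t) = 0. The derivative of jerk gives snap: s(t) = 0. From the given snap equation s(t) = 0, we substitute t = 3 to get s = 0.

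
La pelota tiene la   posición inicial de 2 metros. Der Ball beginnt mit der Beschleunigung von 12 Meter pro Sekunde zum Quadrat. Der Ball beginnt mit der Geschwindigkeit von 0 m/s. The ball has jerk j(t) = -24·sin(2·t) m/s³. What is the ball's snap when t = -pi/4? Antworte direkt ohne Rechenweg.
At t = -pi/4, s = 0.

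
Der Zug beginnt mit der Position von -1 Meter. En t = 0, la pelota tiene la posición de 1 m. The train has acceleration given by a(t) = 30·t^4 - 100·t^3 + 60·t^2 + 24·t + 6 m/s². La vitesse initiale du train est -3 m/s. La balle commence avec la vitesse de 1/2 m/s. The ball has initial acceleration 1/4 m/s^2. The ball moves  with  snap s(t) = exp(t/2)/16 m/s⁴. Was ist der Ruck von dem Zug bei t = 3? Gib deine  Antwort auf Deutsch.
Um dies zu lösen, müssen wir 1 Ableitung unserer Gleichung für die Beschleunigung a(t) = 30·t^4 - 100·t^3 + 60·t^2 + 24·t + 6 nehmen. Mit d/dt von a(t) finden wir j(t) = 120·t^3 - 300·t^2 + 120·t + 24. Aus der Gleichung für den Ruck j(t) = 120·t^3 - 300·t^2 + 120·t + 24, setzen wir t = 3 ein und erhalten j = 924.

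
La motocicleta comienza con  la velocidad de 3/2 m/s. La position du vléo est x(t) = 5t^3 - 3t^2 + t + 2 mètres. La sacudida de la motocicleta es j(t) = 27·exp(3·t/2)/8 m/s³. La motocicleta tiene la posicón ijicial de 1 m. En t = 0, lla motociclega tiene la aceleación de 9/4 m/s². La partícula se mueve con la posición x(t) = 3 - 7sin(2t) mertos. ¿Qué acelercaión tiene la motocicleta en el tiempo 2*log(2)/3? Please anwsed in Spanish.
Debemos encontrar la integral de nuestra ecuación de la sacudida j(t) = 27·exp(3·t/2)/8 1 vez. La integral de la sacudida, con a(0) = 9/4, da la aceleración: a(t) = 9·exp(3·t/2)/4. De la ecuación de la aceleración a(t) = 9·exp(3·t/2)/4, sustituimos t = 2*log(2)/3 para obtener a = 9/2.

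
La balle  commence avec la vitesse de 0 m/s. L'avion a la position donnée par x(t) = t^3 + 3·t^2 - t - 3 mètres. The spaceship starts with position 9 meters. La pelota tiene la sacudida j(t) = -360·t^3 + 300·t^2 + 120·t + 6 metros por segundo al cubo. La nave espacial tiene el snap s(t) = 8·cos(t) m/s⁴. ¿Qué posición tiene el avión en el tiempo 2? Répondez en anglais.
We have position x(t) = t^3 + 3·t^2 - t - 3. Substituting t = 2: x(2) = 15.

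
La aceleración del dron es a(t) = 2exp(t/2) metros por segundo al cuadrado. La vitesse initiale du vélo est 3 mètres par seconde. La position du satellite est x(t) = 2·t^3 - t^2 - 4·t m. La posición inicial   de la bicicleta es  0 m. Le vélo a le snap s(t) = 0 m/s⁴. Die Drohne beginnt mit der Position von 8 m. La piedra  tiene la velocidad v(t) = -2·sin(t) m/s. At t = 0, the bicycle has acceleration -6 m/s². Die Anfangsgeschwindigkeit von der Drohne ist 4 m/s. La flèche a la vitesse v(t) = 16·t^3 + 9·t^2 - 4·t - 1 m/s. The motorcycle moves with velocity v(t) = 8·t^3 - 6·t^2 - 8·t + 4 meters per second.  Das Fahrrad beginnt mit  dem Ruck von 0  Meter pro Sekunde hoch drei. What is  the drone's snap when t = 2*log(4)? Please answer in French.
Nous devons dériver notre équation de l'accélération a(t) = 2·exp(t/2) 2 fois. En prenant d/dt de a(t), nous trouvons j(t) = exp(t/2). En prenant d/dt de j(t), nous trouvons s(t) = exp(t/2)/2. En utilisant s(t) = exp(t/2)/2 et en substituant t = 2*log(4), nous trouvons s = 2.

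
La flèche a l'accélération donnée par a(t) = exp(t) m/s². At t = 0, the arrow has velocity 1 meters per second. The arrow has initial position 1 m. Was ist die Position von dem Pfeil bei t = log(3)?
Ausgehend von der Beschleunigung a(t) = exp(t), nehmen wir 2 Integrale. Mit ∫a(t)dt und Anwendung von v(0) = 1, finden wir v(t) = exp(t). Die Stammfunktion von der Geschwindigkeit ist die Position. Mit x(0) = 1 erhalten wir x(t) = exp(t). Mit x(t) = exp(t) und Einsetzen von t = log(3), finden wir x = 3.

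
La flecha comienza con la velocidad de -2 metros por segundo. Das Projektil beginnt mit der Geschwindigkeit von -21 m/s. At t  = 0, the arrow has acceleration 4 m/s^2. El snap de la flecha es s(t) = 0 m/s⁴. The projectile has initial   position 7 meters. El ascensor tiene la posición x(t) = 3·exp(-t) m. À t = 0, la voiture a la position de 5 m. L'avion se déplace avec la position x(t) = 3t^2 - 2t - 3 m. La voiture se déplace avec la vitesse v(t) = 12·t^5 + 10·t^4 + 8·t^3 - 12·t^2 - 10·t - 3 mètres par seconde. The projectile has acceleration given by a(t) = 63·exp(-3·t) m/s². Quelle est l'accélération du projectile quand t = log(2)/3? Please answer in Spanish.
Tenemos la aceleración a(t) = 63·exp(-3·t). Sustituyendo t = log(2)/3: a(log(2)/3) = 63/2.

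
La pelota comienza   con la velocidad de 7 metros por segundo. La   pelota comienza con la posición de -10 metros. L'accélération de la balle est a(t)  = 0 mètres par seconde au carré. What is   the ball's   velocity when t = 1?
Starting from acceleration a(t) = 0, we take 1 integral. The antiderivative of acceleration, with v(0) = 7, gives velocity: v(t) = 7. Using v(t) = 7 and substituting t = 1, we find v = 7.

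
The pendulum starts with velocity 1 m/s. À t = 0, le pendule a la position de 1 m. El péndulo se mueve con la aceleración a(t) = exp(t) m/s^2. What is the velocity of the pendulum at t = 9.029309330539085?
We need to integrate our acceleration equation a(t) = exp(t) 1 time. The integral of acceleration, with v(0) = 1, gives velocity: v(t) = exp(t). From the given velocity equation v(t) = exp(t), we substitute t = 9.029309330539085 to get v = 8344.09457025105.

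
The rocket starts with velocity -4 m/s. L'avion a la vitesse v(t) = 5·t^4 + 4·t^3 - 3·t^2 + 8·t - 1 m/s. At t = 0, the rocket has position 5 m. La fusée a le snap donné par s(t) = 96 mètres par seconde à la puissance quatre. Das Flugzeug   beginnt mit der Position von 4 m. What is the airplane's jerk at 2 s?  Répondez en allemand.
Wir müssen unsere Gleichung für die Geschwindigkeit v(t) = 5·t^4 + 4·t^3 - 3·t^2 + 8·t - 1 2-mal ableiten. Die Ableitung von der Geschwindigkeit ergibt die Beschleunigung: a(t) = 20·t^3 + 12·t^2 - 6·t + 8. Die Ableitung von der Beschleunigung ergibt den Ruck: j(t) = 60·t^2 + 24·t - 6. Mit j(t) = 60·t^2 + 24·t - 6 und Einsetzen von t = 2, finden wir j = 282.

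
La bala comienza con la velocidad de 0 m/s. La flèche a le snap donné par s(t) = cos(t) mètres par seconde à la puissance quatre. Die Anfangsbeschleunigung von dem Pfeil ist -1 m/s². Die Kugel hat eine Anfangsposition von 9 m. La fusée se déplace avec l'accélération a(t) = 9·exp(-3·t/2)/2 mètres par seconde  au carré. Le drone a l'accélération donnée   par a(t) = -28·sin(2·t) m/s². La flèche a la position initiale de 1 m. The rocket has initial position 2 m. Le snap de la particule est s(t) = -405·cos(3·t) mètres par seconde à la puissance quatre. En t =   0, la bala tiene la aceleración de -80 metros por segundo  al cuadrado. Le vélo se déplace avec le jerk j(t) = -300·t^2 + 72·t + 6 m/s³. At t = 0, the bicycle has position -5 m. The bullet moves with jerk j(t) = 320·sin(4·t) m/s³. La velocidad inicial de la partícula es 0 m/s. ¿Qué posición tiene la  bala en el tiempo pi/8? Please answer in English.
To find the answer, we compute 3 integrals of j(t) = 320·sin(4·t). The antiderivative of jerk, with a(0) = -80, gives acceleration: a(t) = -80·cos(4·t). The antiderivative of acceleration, with v(0) = 0, gives velocity: v(t) = -20·sin(4·t). The integral of velocity is position. Using x(0) = 9, we get x(t) = 5·cos(4·t) + 4. From the given position equation x(t) = 5·cos(4·t) + 4, we substitute t = pi/8 to get x = 4.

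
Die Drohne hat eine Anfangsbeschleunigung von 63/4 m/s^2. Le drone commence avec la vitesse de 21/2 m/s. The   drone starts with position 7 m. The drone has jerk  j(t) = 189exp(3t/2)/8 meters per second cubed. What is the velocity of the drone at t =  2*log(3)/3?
Starting from jerk j(t) = 189·exp(3·t/2)/8, we take 2 integrals. Integrating jerk and using the initial condition a(0) = 63/4, we get a(t) = 63·exp(3·t/2)/4. Taking ∫a(t)dt and applying v(0) = 21/2, we find v(t) = 21·exp(3·t/2)/2. We have velocity v(t) = 21·exp(3·t/2)/2. Substituting t = 2*log(3)/3: v(2*log(3)/3) = 63/2.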